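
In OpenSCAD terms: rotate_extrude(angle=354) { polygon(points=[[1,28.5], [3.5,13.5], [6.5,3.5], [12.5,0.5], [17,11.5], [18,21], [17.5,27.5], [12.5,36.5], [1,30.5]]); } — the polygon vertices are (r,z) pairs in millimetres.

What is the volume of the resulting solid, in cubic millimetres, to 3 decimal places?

Profile (r,z), 9 vertices: (1,28.5) (3.5,13.5) (6.5,3.5) (12.5,0.5) (17,11.5) (18,21) (17.5,27.5) (12.5,36.5) (1,30.5)
edge 0: (1,28.5)→(3.5,13.5)  cross = 1·13.5 − 3.5·28.5 = -86.2500; (r_i+r_j)·cross = 4.5·-86.2500 = -388.1250
edge 1: (3.5,13.5)→(6.5,3.5)  cross = 3.5·3.5 − 6.5·13.5 = -75.5000; (r_i+r_j)·cross = 10·-75.5000 = -755.0000
edge 2: (6.5,3.5)→(12.5,0.5)  cross = 6.5·0.5 − 12.5·3.5 = -40.5000; (r_i+r_j)·cross = 19·-40.5000 = -769.5000
edge 3: (12.5,0.5)→(17,11.5)  cross = 12.5·11.5 − 17·0.5 = 135.2500; (r_i+r_j)·cross = 29.5·135.2500 = 3989.8750
edge 4: (17,11.5)→(18,21)  cross = 17·21 − 18·11.5 = 150.0000; (r_i+r_j)·cross = 35·150.0000 = 5250.0000
edge 5: (18,21)→(17.5,27.5)  cross = 18·27.5 − 17.5·21 = 127.5000; (r_i+r_j)·cross = 35.5·127.5000 = 4526.2500
edge 6: (17.5,27.5)→(12.5,36.5)  cross = 17.5·36.5 − 12.5·27.5 = 295.0000; (r_i+r_j)·cross = 30·295.0000 = 8850.0000
edge 7: (12.5,36.5)→(1,30.5)  cross = 12.5·30.5 − 1·36.5 = 344.7500; (r_i+r_j)·cross = 13.5·344.7500 = 4654.1250
edge 8: (1,30.5)→(1,28.5)  cross = 1·28.5 − 1·30.5 = -2.0000; (r_i+r_j)·cross = 2·-2.0000 = -4.0000
Σcross = 848.2500 → A = |Σcross|/2 = 424.1250 mm²
Σ(r_i+r_j)·cross = 25353.6250 → first moment M = |Σ|/6 = 4225.6042
R_c = M/A = 4225.6042/424.1250 = 9.9631 mm
θ = 354° = 6.178466 rad
V = θ·R_c·A = 6.178466·9.9631·424.1250 = 26107.750 mm³

Volume = 26107.750 mm³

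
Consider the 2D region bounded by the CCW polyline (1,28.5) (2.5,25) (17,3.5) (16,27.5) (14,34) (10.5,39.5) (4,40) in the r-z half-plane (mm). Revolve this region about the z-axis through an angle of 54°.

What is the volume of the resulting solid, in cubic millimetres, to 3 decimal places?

Profile (r,z), 7 vertices: (1,28.5) (2.5,25) (17,3.5) (16,27.5) (14,34) (10.5,39.5) (4,40)
edge 0: (1,28.5)→(2.5,25)  cross = 1·25 − 2.5·28.5 = -46.2500; (r_i+r_j)·cross = 3.5·-46.2500 = -161.8750
edge 1: (2.5,25)→(17,3.5)  cross = 2.5·3.5 − 17·25 = -416.2500; (r_i+r_j)·cross = 19.5·-416.2500 = -8116.8750
edge 2: (17,3.5)→(16,27.5)  cross = 17·27.5 − 16·3.5 = 411.5000; (r_i+r_j)·cross = 33·411.5000 = 13579.5000
edge 3: (16,27.5)→(14,34)  cross = 16·34 − 14·27.5 = 159.0000; (r_i+r_j)·cross = 30·159.0000 = 4770.0000
edge 4: (14,34)→(10.5,39.5)  cross = 14·39.5 − 10.5·34 = 196.0000; (r_i+r_j)·cross = 24.5·196.0000 = 4802.0000
edge 5: (10.5,39.5)→(4,40)  cross = 10.5·40 − 4·39.5 = 262.0000; (r_i+r_j)·cross = 14.5·262.0000 = 3799.0000
edge 6: (4,40)→(1,28.5)  cross = 4·28.5 − 1·40 = 74.0000; (r_i+r_j)·cross = 5·74.0000 = 370.0000
Σcross = 640.0000 → A = |Σcross|/2 = 320.0000 mm²
Σ(r_i+r_j)·cross = 19041.7500 → first moment M = |Σ|/6 = 3173.6250
R_c = M/A = 3173.6250/320.0000 = 9.9176 mm
θ = 54° = 0.942478 rad
V = θ·R_c·A = 0.942478·9.9176·320.0000 = 2991.071 mm³

Volume = 2991.071 mm³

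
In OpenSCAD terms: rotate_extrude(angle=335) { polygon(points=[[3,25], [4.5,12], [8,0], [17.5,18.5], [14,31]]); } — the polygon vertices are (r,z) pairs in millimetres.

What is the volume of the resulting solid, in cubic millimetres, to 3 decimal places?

Profile (r,z), 5 vertices: (3,25) (4.5,12) (8,0) (17.5,18.5) (14,31)
edge 0: (3,25)→(4.5,12)  cross = 3·12 − 4.5·25 = -76.5000; (r_i+r_j)·cross = 7.5·-76.5000 = -573.7500
edge 1: (4.5,12)→(8,0)  cross = 4.5·0 − 8·12 = -96.0000; (r_i+r_j)·cross = 12.5·-96.0000 = -1200.0000
edge 2: (8,0)→(17.5,18.5)  cross = 8·18.5 − 17.5·0 = 148.0000; (r_i+r_j)·cross = 25.5·148.0000 = 3774.0000
edge 3: (17.5,18.5)→(14,31)  cross = 17.5·31 − 14·18.5 = 283.5000; (r_i+r_j)·cross = 31.5·283.5000 = 8930.2500
edge 4: (14,31)→(3,25)  cross = 14·25 − 3·31 = 257.0000; (r_i+r_j)·cross = 17·257.0000 = 4369.0000
Σcross = 516.0000 → A = |Σcross|/2 = 258.0000 mm²
Σ(r_i+r_j)·cross = 15299.5000 → first moment M = |Σ|/6 = 2549.9167
R_c = M/A = 2549.9167/258.0000 = 9.8834 mm
θ = 335° = 5.846853 rad
V = θ·R_c·A = 5.846853·9.8834·258.0000 = 14908.988 mm³

Volume = 14908.988 mm³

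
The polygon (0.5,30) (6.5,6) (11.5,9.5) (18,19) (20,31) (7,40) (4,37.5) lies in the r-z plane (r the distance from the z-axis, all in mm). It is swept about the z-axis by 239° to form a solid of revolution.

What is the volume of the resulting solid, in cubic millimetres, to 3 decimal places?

Profile (r,z), 7 vertices: (0.5,30) (6.5,6) (11.5,9.5) (18,19) (20,31) (7,40) (4,37.5)
edge 0: (0.5,30)→(6.5,6)  cross = 0.5·6 − 6.5·30 = -192.0000; (r_i+r_j)·cross = 7·-192.0000 = -1344.0000
edge 1: (6.5,6)→(11.5,9.5)  cross = 6.5·9.5 − 11.5·6 = -7.2500; (r_i+r_j)·cross = 18·-7.2500 = -130.5000
edge 2: (11.5,9.5)→(18,19)  cross = 11.5·19 − 18·9.5 = 47.5000; (r_i+r_j)·cross = 29.5·47.5000 = 1401.2500
edge 3: (18,19)→(20,31)  cross = 18·31 − 20·19 = 178.0000; (r_i+r_j)·cross = 38·178.0000 = 6764.0000
edge 4: (20,31)→(7,40)  cross = 20·40 − 7·31 = 583.0000; (r_i+r_j)·cross = 27·583.0000 = 15741.0000
edge 5: (7,40)→(4,37.5)  cross = 7·37.5 − 4·40 = 102.5000; (r_i+r_j)·cross = 11·102.5000 = 1127.5000
edge 6: (4,37.5)→(0.5,30)  cross = 4·30 − 0.5·37.5 = 101.2500; (r_i+r_j)·cross = 4.5·101.2500 = 455.6250
Σcross = 813.0000 → A = |Σcross|/2 = 406.5000 mm²
Σ(r_i+r_j)·cross = 24014.8750 → first moment M = |Σ|/6 = 4002.4792
R_c = M/A = 4002.4792/406.5000 = 9.8462 mm
θ = 239° = 4.171337 rad
V = θ·R_c·A = 4.171337·9.8462·406.5000 = 16695.689 mm³

Volume = 16695.689 mm³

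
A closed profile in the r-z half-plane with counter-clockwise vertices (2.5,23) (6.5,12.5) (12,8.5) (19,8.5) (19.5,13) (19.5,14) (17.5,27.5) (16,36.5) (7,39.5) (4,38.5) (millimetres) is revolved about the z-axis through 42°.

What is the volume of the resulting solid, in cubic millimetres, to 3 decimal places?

Volume = 3239.999 mm³

Profile (r,z), 10 vertices: (2.5,23) (6.5,12.5) (12,8.5) (19,8.5) (19.5,13) (19.5,14) (17.5,27.5) (16,36.5) (7,39.5) (4,38.5)
edge 0: (2.5,23)→(6.5,12.5)  cross = 2.5·12.5 − 6.5·23 = -118.2500; (r_i+r_j)·cross = 9·-118.2500 = -1064.2500
edge 1: (6.5,12.5)→(12,8.5)  cross = 6.5·8.5 − 12·12.5 = -94.7500; (r_i+r_j)·cross = 18.5·-94.7500 = -1752.8750
edge 2: (12,8.5)→(19,8.5)  cross = 12·8.5 − 19·8.5 = -59.5000; (r_i+r_j)·cross = 31·-59.5000 = -1844.5000
edge 3: (19,8.5)→(19.5,13)  cross = 19·13 − 19.5·8.5 = 81.2500; (r_i+r_j)·cross = 38.5·81.2500 = 3128.1250
edge 4: (19.5,13)→(19.5,14)  cross = 19.5·14 − 19.5·13 = 19.5000; (r_i+r_j)·cross = 39·19.5000 = 760.5000
edge 5: (19.5,14)→(17.5,27.5)  cross = 19.5·27.5 − 17.5·14 = 291.2500; (r_i+r_j)·cross = 37·291.2500 = 10776.2500
edge 6: (17.5,27.5)→(16,36.5)  cross = 17.5·36.5 − 16·27.5 = 198.7500; (r_i+r_j)·cross = 33.5·198.7500 = 6658.1250
edge 7: (16,36.5)→(7,39.5)  cross = 16·39.5 − 7·36.5 = 376.5000; (r_i+r_j)·cross = 23·376.5000 = 8659.5000
edge 8: (7,39.5)→(4,38.5)  cross = 7·38.5 − 4·39.5 = 111.5000; (r_i+r_j)·cross = 11·111.5000 = 1226.5000
edge 9: (4,38.5)→(2.5,23)  cross = 4·23 − 2.5·38.5 = -4.2500; (r_i+r_j)·cross = 6.5·-4.2500 = -27.6250
Σcross = 802.0000 → A = |Σcross|/2 = 401.0000 mm²
Σ(r_i+r_j)·cross = 26519.7500 → first moment M = |Σ|/6 = 4419.9583
R_c = M/A = 4419.9583/401.0000 = 11.0223 mm
θ = 42° = 0.733038 rad
V = θ·R_c·A = 0.733038·11.0223·401.0000 = 3239.999 mm³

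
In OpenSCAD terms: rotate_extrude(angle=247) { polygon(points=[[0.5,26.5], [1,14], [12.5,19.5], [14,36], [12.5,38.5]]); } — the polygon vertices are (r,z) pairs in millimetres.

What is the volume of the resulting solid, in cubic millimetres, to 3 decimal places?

Profile (r,z), 5 vertices: (0.5,26.5) (1,14) (12.5,19.5) (14,36) (12.5,38.5)
edge 0: (0.5,26.5)→(1,14)  cross = 0.5·14 − 1·26.5 = -19.5000; (r_i+r_j)·cross = 1.5·-19.5000 = -29.2500
edge 1: (1,14)→(12.5,19.5)  cross = 1·19.5 − 12.5·14 = -155.5000; (r_i+r_j)·cross = 13.5·-155.5000 = -2099.2500
edge 2: (12.5,19.5)→(14,36)  cross = 12.5·36 − 14·19.5 = 177.0000; (r_i+r_j)·cross = 26.5·177.0000 = 4690.5000
edge 3: (14,36)→(12.5,38.5)  cross = 14·38.5 − 12.5·36 = 89.0000; (r_i+r_j)·cross = 26.5·89.0000 = 2358.5000
edge 4: (12.5,38.5)→(0.5,26.5)  cross = 12.5·26.5 − 0.5·38.5 = 312.0000; (r_i+r_j)·cross = 13·312.0000 = 4056.0000
Σcross = 403.0000 → A = |Σcross|/2 = 201.5000 mm²
Σ(r_i+r_j)·cross = 8976.5000 → first moment M = |Σ|/6 = 1496.0833
R_c = M/A = 1496.0833/201.5000 = 7.4247 mm
θ = 247° = 4.310963 rad
V = θ·R_c·A = 4.310963·7.4247·201.5000 = 6449.560 mm³

Volume = 6449.560 mm³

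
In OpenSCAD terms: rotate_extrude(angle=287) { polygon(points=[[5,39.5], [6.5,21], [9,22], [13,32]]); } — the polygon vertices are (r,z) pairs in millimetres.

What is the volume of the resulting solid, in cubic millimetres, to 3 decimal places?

Profile (r,z), 4 vertices: (5,39.5) (6.5,21) (9,22) (13,32)
edge 0: (5,39.5)→(6.5,21)  cross = 5·21 − 6.5·39.5 = -151.7500; (r_i+r_j)·cross = 11.5·-151.7500 = -1745.1250
edge 1: (6.5,21)→(9,22)  cross = 6.5·22 − 9·21 = -46.0000; (r_i+r_j)·cross = 15.5·-46.0000 = -713.0000
edge 2: (9,22)→(13,32)  cross = 9·32 − 13·22 = 2.0000; (r_i+r_j)·cross = 22·2.0000 = 44.0000
edge 3: (13,32)→(5,39.5)  cross = 13·39.5 − 5·32 = 353.5000; (r_i+r_j)·cross = 18·353.5000 = 6363.0000
Σcross = 157.7500 → A = |Σcross|/2 = 78.8750 mm²
Σ(r_i+r_j)·cross = 3948.8750 → first moment M = |Σ|/6 = 658.1458
R_c = M/A = 658.1458/78.8750 = 8.3442 mm
θ = 287° = 5.009095 rad
V = θ·R_c·A = 5.009095·8.3442·78.8750 = 3296.715 mm³

Volume = 3296.715 mm³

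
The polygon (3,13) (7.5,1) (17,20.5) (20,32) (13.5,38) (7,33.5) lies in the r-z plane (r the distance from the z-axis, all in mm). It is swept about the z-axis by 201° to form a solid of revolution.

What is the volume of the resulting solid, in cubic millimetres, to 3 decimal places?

Volume = 12879.009 mm³

Profile (r,z), 6 vertices: (3,13) (7.5,1) (17,20.5) (20,32) (13.5,38) (7,33.5)
edge 0: (3,13)→(7.5,1)  cross = 3·1 − 7.5·13 = -94.5000; (r_i+r_j)·cross = 10.5·-94.5000 = -992.2500
edge 1: (7.5,1)→(17,20.5)  cross = 7.5·20.5 − 17·1 = 136.7500; (r_i+r_j)·cross = 24.5·136.7500 = 3350.3750
edge 2: (17,20.5)→(20,32)  cross = 17·32 − 20·20.5 = 134.0000; (r_i+r_j)·cross = 37·134.0000 = 4958.0000
edge 3: (20,32)→(13.5,38)  cross = 20·38 − 13.5·32 = 328.0000; (r_i+r_j)·cross = 33.5·328.0000 = 10988.0000
edge 4: (13.5,38)→(7,33.5)  cross = 13.5·33.5 − 7·38 = 186.2500; (r_i+r_j)·cross = 20.5·186.2500 = 3818.1250
edge 5: (7,33.5)→(3,13)  cross = 7·13 − 3·33.5 = -9.5000; (r_i+r_j)·cross = 10·-9.5000 = -95.0000
Σcross = 681.0000 → A = |Σcross|/2 = 340.5000 mm²
Σ(r_i+r_j)·cross = 22027.2500 → first moment M = |Σ|/6 = 3671.2083
R_c = M/A = 3671.2083/340.5000 = 10.7818 mm
θ = 201° = 3.508112 rad
V = θ·R_c·A = 3.508112·10.7818·340.5000 = 12879.009 mm³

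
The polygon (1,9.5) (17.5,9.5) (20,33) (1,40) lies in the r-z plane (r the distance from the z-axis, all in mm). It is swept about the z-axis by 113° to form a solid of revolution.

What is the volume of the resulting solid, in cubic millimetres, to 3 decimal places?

Profile (r,z), 4 vertices: (1,9.5) (17.5,9.5) (20,33) (1,40)
edge 0: (1,9.5)→(17.5,9.5)  cross = 1·9.5 − 17.5·9.5 = -156.7500; (r_i+r_j)·cross = 18.5·-156.7500 = -2899.8750
edge 1: (17.5,9.5)→(20,33)  cross = 17.5·33 − 20·9.5 = 387.5000; (r_i+r_j)·cross = 37.5·387.5000 = 14531.2500
edge 2: (20,33)→(1,40)  cross = 20·40 − 1·33 = 767.0000; (r_i+r_j)·cross = 21·767.0000 = 16107.0000
edge 3: (1,40)→(1,9.5)  cross = 1·9.5 − 1·40 = -30.5000; (r_i+r_j)·cross = 2·-30.5000 = -61.0000
Σcross = 967.2500 → A = |Σcross|/2 = 483.6250 mm²
Σ(r_i+r_j)·cross = 27677.3750 → first moment M = |Σ|/6 = 4612.8958
R_c = M/A = 4612.8958/483.6250 = 9.5382 mm
θ = 113° = 1.972222 rad
V = θ·R_c·A = 1.972222·9.5382·483.6250 = 9097.655 mm³

Volume = 9097.655 mm³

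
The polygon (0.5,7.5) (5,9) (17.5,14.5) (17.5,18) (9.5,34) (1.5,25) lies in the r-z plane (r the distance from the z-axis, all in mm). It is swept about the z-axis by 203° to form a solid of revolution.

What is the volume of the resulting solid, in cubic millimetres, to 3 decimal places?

Profile (r,z), 6 vertices: (0.5,7.5) (5,9) (17.5,14.5) (17.5,18) (9.5,34) (1.5,25)
edge 0: (0.5,7.5)→(5,9)  cross = 0.5·9 − 5·7.5 = -33.0000; (r_i+r_j)·cross = 5.5·-33.0000 = -181.5000
edge 1: (5,9)→(17.5,14.5)  cross = 5·14.5 − 17.5·9 = -85.0000; (r_i+r_j)·cross = 22.5·-85.0000 = -1912.5000
edge 2: (17.5,14.5)→(17.5,18)  cross = 17.5·18 − 17.5·14.5 = 61.2500; (r_i+r_j)·cross = 35·61.2500 = 2143.7500
edge 3: (17.5,18)→(9.5,34)  cross = 17.5·34 − 9.5·18 = 424.0000; (r_i+r_j)·cross = 27·424.0000 = 11448.0000
edge 4: (9.5,34)→(1.5,25)  cross = 9.5·25 − 1.5·34 = 186.5000; (r_i+r_j)·cross = 11·186.5000 = 2051.5000
edge 5: (1.5,25)→(0.5,7.5)  cross = 1.5·7.5 − 0.5·25 = -1.2500; (r_i+r_j)·cross = 2·-1.2500 = -2.5000
Σcross = 552.5000 → A = |Σcross|/2 = 276.2500 mm²
Σ(r_i+r_j)·cross = 13546.7500 → first moment M = |Σ|/6 = 2257.7917
R_c = M/A = 2257.7917/276.2500 = 8.1730 mm
θ = 203° = 3.543018 rad
V = θ·R_c·A = 3.543018·8.1730·276.2500 = 7999.397 mm³

Volume = 7999.397 mm³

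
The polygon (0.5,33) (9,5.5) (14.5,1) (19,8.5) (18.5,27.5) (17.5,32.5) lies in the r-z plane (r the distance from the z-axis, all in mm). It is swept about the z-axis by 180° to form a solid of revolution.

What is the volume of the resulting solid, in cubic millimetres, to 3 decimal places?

Volume = 14217.670 mm³

Profile (r,z), 6 vertices: (0.5,33) (9,5.5) (14.5,1) (19,8.5) (18.5,27.5) (17.5,32.5)
edge 0: (0.5,33)→(9,5.5)  cross = 0.5·5.5 − 9·33 = -294.2500; (r_i+r_j)·cross = 9.5·-294.2500 = -2795.3750
edge 1: (9,5.5)→(14.5,1)  cross = 9·1 − 14.5·5.5 = -70.7500; (r_i+r_j)·cross = 23.5·-70.7500 = -1662.6250
edge 2: (14.5,1)→(19,8.5)  cross = 14.5·8.5 − 19·1 = 104.2500; (r_i+r_j)·cross = 33.5·104.2500 = 3492.3750
edge 3: (19,8.5)→(18.5,27.5)  cross = 19·27.5 − 18.5·8.5 = 365.2500; (r_i+r_j)·cross = 37.5·365.2500 = 13696.8750
edge 4: (18.5,27.5)→(17.5,32.5)  cross = 18.5·32.5 − 17.5·27.5 = 120.0000; (r_i+r_j)·cross = 36·120.0000 = 4320.0000
edge 5: (17.5,32.5)→(0.5,33)  cross = 17.5·33 − 0.5·32.5 = 561.2500; (r_i+r_j)·cross = 18·561.2500 = 10102.5000
Σcross = 785.7500 → A = |Σcross|/2 = 392.8750 mm²
Σ(r_i+r_j)·cross = 27153.7500 → first moment M = |Σ|/6 = 4525.6250
R_c = M/A = 4525.6250/392.8750 = 11.5192 mm
θ = 180° = 3.141593 rad
V = θ·R_c·A = 3.141593·11.5192·392.8750 = 14217.670 mm³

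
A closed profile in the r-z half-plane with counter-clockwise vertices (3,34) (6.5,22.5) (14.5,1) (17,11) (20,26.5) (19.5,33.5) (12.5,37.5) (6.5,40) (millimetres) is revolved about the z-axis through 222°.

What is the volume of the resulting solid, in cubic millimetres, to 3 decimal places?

Volume = 17258.817 mm³

Profile (r,z), 8 vertices: (3,34) (6.5,22.5) (14.5,1) (17,11) (20,26.5) (19.5,33.5) (12.5,37.5) (6.5,40)
edge 0: (3,34)→(6.5,22.5)  cross = 3·22.5 − 6.5·34 = -153.5000; (r_i+r_j)·cross = 9.5·-153.5000 = -1458.2500
edge 1: (6.5,22.5)→(14.5,1)  cross = 6.5·1 − 14.5·22.5 = -319.7500; (r_i+r_j)·cross = 21·-319.7500 = -6714.7500
edge 2: (14.5,1)→(17,11)  cross = 14.5·11 − 17·1 = 142.5000; (r_i+r_j)·cross = 31.5·142.5000 = 4488.7500
edge 3: (17,11)→(20,26.5)  cross = 17·26.5 − 20·11 = 230.5000; (r_i+r_j)·cross = 37·230.5000 = 8528.5000
edge 4: (20,26.5)→(19.5,33.5)  cross = 20·33.5 − 19.5·26.5 = 153.2500; (r_i+r_j)·cross = 39.5·153.2500 = 6053.3750
edge 5: (19.5,33.5)→(12.5,37.5)  cross = 19.5·37.5 − 12.5·33.5 = 312.5000; (r_i+r_j)·cross = 32·312.5000 = 10000.0000
edge 6: (12.5,37.5)→(6.5,40)  cross = 12.5·40 − 6.5·37.5 = 256.2500; (r_i+r_j)·cross = 19·256.2500 = 4868.7500
edge 7: (6.5,40)→(3,34)  cross = 6.5·34 − 3·40 = 101.0000; (r_i+r_j)·cross = 9.5·101.0000 = 959.5000
Σcross = 722.7500 → A = |Σcross|/2 = 361.3750 mm²
Σ(r_i+r_j)·cross = 26725.8750 → first moment M = |Σ|/6 = 4454.3125
R_c = M/A = 4454.3125/361.3750 = 12.3260 mm
θ = 222° = 3.874631 rad
V = θ·R_c·A = 3.874631·12.3260·361.3750 = 17258.817 mm³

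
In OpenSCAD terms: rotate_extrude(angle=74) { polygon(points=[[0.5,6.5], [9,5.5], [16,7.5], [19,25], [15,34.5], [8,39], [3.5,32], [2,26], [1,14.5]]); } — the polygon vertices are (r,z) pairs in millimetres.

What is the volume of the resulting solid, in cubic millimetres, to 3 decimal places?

Volume = 5627.901 mm³

Profile (r,z), 9 vertices: (0.5,6.5) (9,5.5) (16,7.5) (19,25) (15,34.5) (8,39) (3.5,32) (2,26) (1,14.5)
edge 0: (0.5,6.5)→(9,5.5)  cross = 0.5·5.5 − 9·6.5 = -55.7500; (r_i+r_j)·cross = 9.5·-55.7500 = -529.6250
edge 1: (9,5.5)→(16,7.5)  cross = 9·7.5 − 16·5.5 = -20.5000; (r_i+r_j)·cross = 25·-20.5000 = -512.5000
edge 2: (16,7.5)→(19,25)  cross = 16·25 − 19·7.5 = 257.5000; (r_i+r_j)·cross = 35·257.5000 = 9012.5000
edge 3: (19,25)→(15,34.5)  cross = 19·34.5 − 15·25 = 280.5000; (r_i+r_j)·cross = 34·280.5000 = 9537.0000
edge 4: (15,34.5)→(8,39)  cross = 15·39 − 8·34.5 = 309.0000; (r_i+r_j)·cross = 23·309.0000 = 7107.0000
edge 5: (8,39)→(3.5,32)  cross = 8·32 − 3.5·39 = 119.5000; (r_i+r_j)·cross = 11.5·119.5000 = 1374.2500
edge 6: (3.5,32)→(2,26)  cross = 3.5·26 − 2·32 = 27.0000; (r_i+r_j)·cross = 5.5·27.0000 = 148.5000
edge 7: (2,26)→(1,14.5)  cross = 2·14.5 − 1·26 = 3.0000; (r_i+r_j)·cross = 3·3.0000 = 9.0000
edge 8: (1,14.5)→(0.5,6.5)  cross = 1·6.5 − 0.5·14.5 = -0.7500; (r_i+r_j)·cross = 1.5·-0.7500 = -1.1250
Σcross = 919.5000 → A = |Σcross|/2 = 459.7500 mm²
Σ(r_i+r_j)·cross = 26145.0000 → first moment M = |Σ|/6 = 4357.5000
R_c = M/A = 4357.5000/459.7500 = 9.4780 mm
θ = 74° = 1.291544 rad
V = θ·R_c·A = 1.291544·9.4780·459.7500 = 5627.901 mm³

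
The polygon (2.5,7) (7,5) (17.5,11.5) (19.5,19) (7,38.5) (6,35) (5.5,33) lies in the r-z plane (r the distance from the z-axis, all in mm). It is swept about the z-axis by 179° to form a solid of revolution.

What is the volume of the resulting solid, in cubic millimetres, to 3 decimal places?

Profile (r,z), 7 vertices: (2.5,7) (7,5) (17.5,11.5) (19.5,19) (7,38.5) (6,35) (5.5,33)
edge 0: (2.5,7)→(7,5)  cross = 2.5·5 − 7·7 = -36.5000; (r_i+r_j)·cross = 9.5·-36.5000 = -346.7500
edge 1: (7,5)→(17.5,11.5)  cross = 7·11.5 − 17.5·5 = -7.0000; (r_i+r_j)·cross = 24.5·-7.0000 = -171.5000
edge 2: (17.5,11.5)→(19.5,19)  cross = 17.5·19 − 19.5·11.5 = 108.2500; (r_i+r_j)·cross = 37·108.2500 = 4005.2500
edge 3: (19.5,19)→(7,38.5)  cross = 19.5·38.5 − 7·19 = 617.7500; (r_i+r_j)·cross = 26.5·617.7500 = 16370.3750
edge 4: (7,38.5)→(6,35)  cross = 7·35 − 6·38.5 = 14.0000; (r_i+r_j)·cross = 13·14.0000 = 182.0000
edge 5: (6,35)→(5.5,33)  cross = 6·33 − 5.5·35 = 5.5000; (r_i+r_j)·cross = 11.5·5.5000 = 63.2500
edge 6: (5.5,33)→(2.5,7)  cross = 5.5·7 − 2.5·33 = -44.0000; (r_i+r_j)·cross = 8·-44.0000 = -352.0000
Σcross = 658.0000 → A = |Σcross|/2 = 329.0000 mm²
Σ(r_i+r_j)·cross = 19750.6250 → first moment M = |Σ|/6 = 3291.7708
R_c = M/A = 3291.7708/329.0000 = 10.0054 mm
θ = 179° = 3.124139 rad
V = θ·R_c·A = 3.124139·10.0054·329.0000 = 10283.951 mm³

Volume = 10283.951 mm³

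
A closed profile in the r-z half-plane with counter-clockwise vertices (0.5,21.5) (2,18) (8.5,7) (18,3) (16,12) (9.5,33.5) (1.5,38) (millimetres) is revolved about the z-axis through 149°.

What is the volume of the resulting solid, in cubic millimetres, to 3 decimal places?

Volume = 6809.082 mm³

Profile (r,z), 7 vertices: (0.5,21.5) (2,18) (8.5,7) (18,3) (16,12) (9.5,33.5) (1.5,38)
edge 0: (0.5,21.5)→(2,18)  cross = 0.5·18 − 2·21.5 = -34.0000; (r_i+r_j)·cross = 2.5·-34.0000 = -85.0000
edge 1: (2,18)→(8.5,7)  cross = 2·7 − 8.5·18 = -139.0000; (r_i+r_j)·cross = 10.5·-139.0000 = -1459.5000
edge 2: (8.5,7)→(18,3)  cross = 8.5·3 − 18·7 = -100.5000; (r_i+r_j)·cross = 26.5·-100.5000 = -2663.2500
edge 3: (18,3)→(16,12)  cross = 18·12 − 16·3 = 168.0000; (r_i+r_j)·cross = 34·168.0000 = 5712.0000
edge 4: (16,12)→(9.5,33.5)  cross = 16·33.5 − 9.5·12 = 422.0000; (r_i+r_j)·cross = 25.5·422.0000 = 10761.0000
edge 5: (9.5,33.5)→(1.5,38)  cross = 9.5·38 − 1.5·33.5 = 310.7500; (r_i+r_j)·cross = 11·310.7500 = 3418.2500
edge 6: (1.5,38)→(0.5,21.5)  cross = 1.5·21.5 − 0.5·38 = 13.2500; (r_i+r_j)·cross = 2·13.2500 = 26.5000
Σcross = 640.5000 → A = |Σcross|/2 = 320.2500 mm²
Σ(r_i+r_j)·cross = 15710.0000 → first moment M = |Σ|/6 = 2618.3333
R_c = M/A = 2618.3333/320.2500 = 8.1759 mm
θ = 149° = 2.600541 rad
V = θ·R_c·A = 2.600541·8.1759·320.2500 = 6809.082 mm³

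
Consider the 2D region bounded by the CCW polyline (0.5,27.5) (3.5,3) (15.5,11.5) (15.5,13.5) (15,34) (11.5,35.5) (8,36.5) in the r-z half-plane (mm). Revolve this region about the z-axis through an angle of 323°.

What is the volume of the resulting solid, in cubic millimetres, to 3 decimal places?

Profile (r,z), 7 vertices: (0.5,27.5) (3.5,3) (15.5,11.5) (15.5,13.5) (15,34) (11.5,35.5) (8,36.5)
edge 0: (0.5,27.5)→(3.5,3)  cross = 0.5·3 − 3.5·27.5 = -94.7500; (r_i+r_j)·cross = 4·-94.7500 = -379.0000
edge 1: (3.5,3)→(15.5,11.5)  cross = 3.5·11.5 − 15.5·3 = -6.2500; (r_i+r_j)·cross = 19·-6.2500 = -118.7500
edge 2: (15.5,11.5)→(15.5,13.5)  cross = 15.5·13.5 − 15.5·11.5 = 31.0000; (r_i+r_j)·cross = 31·31.0000 = 961.0000
edge 3: (15.5,13.5)→(15,34)  cross = 15.5·34 − 15·13.5 = 324.5000; (r_i+r_j)·cross = 30.5·324.5000 = 9897.2500
edge 4: (15,34)→(11.5,35.5)  cross = 15·35.5 − 11.5·34 = 141.5000; (r_i+r_j)·cross = 26.5·141.5000 = 3749.7500
edge 5: (11.5,35.5)→(8,36.5)  cross = 11.5·36.5 − 8·35.5 = 135.7500; (r_i+r_j)·cross = 19.5·135.7500 = 2647.1250
edge 6: (8,36.5)→(0.5,27.5)  cross = 8·27.5 − 0.5·36.5 = 201.7500; (r_i+r_j)·cross = 8.5·201.7500 = 1714.8750
Σcross = 733.5000 → A = |Σcross|/2 = 366.7500 mm²
Σ(r_i+r_j)·cross = 18472.2500 → first moment M = |Σ|/6 = 3078.7083
R_c = M/A = 3078.7083/366.7500 = 8.3946 mm
θ = 323° = 5.637413 rad
V = θ·R_c·A = 5.637413·8.3946·366.7500 = 17355.952 mm³

Volume = 17355.952 mm³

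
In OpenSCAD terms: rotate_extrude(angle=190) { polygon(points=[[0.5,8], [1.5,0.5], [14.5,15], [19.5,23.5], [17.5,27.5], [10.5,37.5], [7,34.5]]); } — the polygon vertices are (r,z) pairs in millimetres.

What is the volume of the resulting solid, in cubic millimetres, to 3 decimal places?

Volume = 10397.297 mm³

Profile (r,z), 7 vertices: (0.5,8) (1.5,0.5) (14.5,15) (19.5,23.5) (17.5,27.5) (10.5,37.5) (7,34.5)
edge 0: (0.5,8)→(1.5,0.5)  cross = 0.5·0.5 − 1.5·8 = -11.7500; (r_i+r_j)·cross = 2·-11.7500 = -23.5000
edge 1: (1.5,0.5)→(14.5,15)  cross = 1.5·15 − 14.5·0.5 = 15.2500; (r_i+r_j)·cross = 16·15.2500 = 244.0000
edge 2: (14.5,15)→(19.5,23.5)  cross = 14.5·23.5 − 19.5·15 = 48.2500; (r_i+r_j)·cross = 34·48.2500 = 1640.5000
edge 3: (19.5,23.5)→(17.5,27.5)  cross = 19.5·27.5 − 17.5·23.5 = 125.0000; (r_i+r_j)·cross = 37·125.0000 = 4625.0000
edge 4: (17.5,27.5)→(10.5,37.5)  cross = 17.5·37.5 − 10.5·27.5 = 367.5000; (r_i+r_j)·cross = 28·367.5000 = 10290.0000
edge 5: (10.5,37.5)→(7,34.5)  cross = 10.5·34.5 − 7·37.5 = 99.7500; (r_i+r_j)·cross = 17.5·99.7500 = 1745.6250
edge 6: (7,34.5)→(0.5,8)  cross = 7·8 − 0.5·34.5 = 38.7500; (r_i+r_j)·cross = 7.5·38.7500 = 290.6250
Σcross = 682.7500 → A = |Σcross|/2 = 341.3750 mm²
Σ(r_i+r_j)·cross = 18812.2500 → first moment M = |Σ|/6 = 3135.3750
R_c = M/A = 3135.3750/341.3750 = 9.1845 mm
θ = 190° = 3.316126 rad
V = θ·R_c·A = 3.316126·9.1845·341.3750 = 10397.297 mm³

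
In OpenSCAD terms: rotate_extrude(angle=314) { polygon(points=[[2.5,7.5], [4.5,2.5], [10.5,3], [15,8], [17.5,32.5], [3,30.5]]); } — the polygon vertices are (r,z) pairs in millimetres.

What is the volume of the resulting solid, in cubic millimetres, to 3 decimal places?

Volume = 18771.970 mm³

Profile (r,z), 6 vertices: (2.5,7.5) (4.5,2.5) (10.5,3) (15,8) (17.5,32.5) (3,30.5)
edge 0: (2.5,7.5)→(4.5,2.5)  cross = 2.5·2.5 − 4.5·7.5 = -27.5000; (r_i+r_j)·cross = 7·-27.5000 = -192.5000
edge 1: (4.5,2.5)→(10.5,3)  cross = 4.5·3 − 10.5·2.5 = -12.7500; (r_i+r_j)·cross = 15·-12.7500 = -191.2500
edge 2: (10.5,3)→(15,8)  cross = 10.5·8 − 15·3 = 39.0000; (r_i+r_j)·cross = 25.5·39.0000 = 994.5000
edge 3: (15,8)→(17.5,32.5)  cross = 15·32.5 − 17.5·8 = 347.5000; (r_i+r_j)·cross = 32.5·347.5000 = 11293.7500
edge 4: (17.5,32.5)→(3,30.5)  cross = 17.5·30.5 − 3·32.5 = 436.2500; (r_i+r_j)·cross = 20.5·436.2500 = 8943.1250
edge 5: (3,30.5)→(2.5,7.5)  cross = 3·7.5 − 2.5·30.5 = -53.7500; (r_i+r_j)·cross = 5.5·-53.7500 = -295.6250
Σcross = 728.7500 → A = |Σcross|/2 = 364.3750 mm²
Σ(r_i+r_j)·cross = 20552.0000 → first moment M = |Σ|/6 = 3425.3333
R_c = M/A = 3425.3333/364.3750 = 9.4006 mm
θ = 314° = 5.480334 rad
V = θ·R_c·A = 5.480334·9.4006·364.3750 = 18771.970 mm³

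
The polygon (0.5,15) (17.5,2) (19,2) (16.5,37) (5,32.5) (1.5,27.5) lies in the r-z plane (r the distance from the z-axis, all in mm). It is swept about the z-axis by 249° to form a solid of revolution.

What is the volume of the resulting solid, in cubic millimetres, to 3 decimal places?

Profile (r,z), 6 vertices: (0.5,15) (17.5,2) (19,2) (16.5,37) (5,32.5) (1.5,27.5)
edge 0: (0.5,15)→(17.5,2)  cross = 0.5·2 − 17.5·15 = -261.5000; (r_i+r_j)·cross = 18·-261.5000 = -4707.0000
edge 1: (17.5,2)→(19,2)  cross = 17.5·2 − 19·2 = -3.0000; (r_i+r_j)·cross = 36.5·-3.0000 = -109.5000
edge 2: (19,2)→(16.5,37)  cross = 19·37 − 16.5·2 = 670.0000; (r_i+r_j)·cross = 35.5·670.0000 = 23785.0000
edge 3: (16.5,37)→(5,32.5)  cross = 16.5·32.5 − 5·37 = 351.2500; (r_i+r_j)·cross = 21.5·351.2500 = 7551.8750
edge 4: (5,32.5)→(1.5,27.5)  cross = 5·27.5 − 1.5·32.5 = 88.7500; (r_i+r_j)·cross = 6.5·88.7500 = 576.8750
edge 5: (1.5,27.5)→(0.5,15)  cross = 1.5·15 − 0.5·27.5 = 8.7500; (r_i+r_j)·cross = 2·8.7500 = 17.5000
Σcross = 854.2500 → A = |Σcross|/2 = 427.1250 mm²
Σ(r_i+r_j)·cross = 27114.7500 → first moment M = |Σ|/6 = 4519.1250
R_c = M/A = 4519.1250/427.1250 = 10.5803 mm
θ = 249° = 4.345870 rad
V = θ·R_c·A = 4.345870·10.5803·427.1250 = 19639.529 mm³

Volume = 19639.529 mm³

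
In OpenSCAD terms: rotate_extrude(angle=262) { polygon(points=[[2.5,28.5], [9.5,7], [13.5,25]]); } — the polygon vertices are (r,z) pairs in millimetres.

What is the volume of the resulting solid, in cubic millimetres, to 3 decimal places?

Profile (r,z), 3 vertices: (2.5,28.5) (9.5,7) (13.5,25)
edge 0: (2.5,28.5)→(9.5,7)  cross = 2.5·7 − 9.5·28.5 = -253.2500; (r_i+r_j)·cross = 12·-253.2500 = -3039.0000
edge 1: (9.5,7)→(13.5,25)  cross = 9.5·25 − 13.5·7 = 143.0000; (r_i+r_j)·cross = 23·143.0000 = 3289.0000
edge 2: (13.5,25)→(2.5,28.5)  cross = 13.5·28.5 − 2.5·25 = 322.2500; (r_i+r_j)·cross = 16·322.2500 = 5156.0000
Σcross = 212.0000 → A = |Σcross|/2 = 106.0000 mm²
Σ(r_i+r_j)·cross = 5406.0000 → first moment M = |Σ|/6 = 901.0000
R_c = M/A = 901.0000/106.0000 = 8.5000 mm
θ = 262° = 4.572763 rad
V = θ·R_c·A = 4.572763·8.5000·106.0000 = 4120.059 mm³

Volume = 4120.059 mm³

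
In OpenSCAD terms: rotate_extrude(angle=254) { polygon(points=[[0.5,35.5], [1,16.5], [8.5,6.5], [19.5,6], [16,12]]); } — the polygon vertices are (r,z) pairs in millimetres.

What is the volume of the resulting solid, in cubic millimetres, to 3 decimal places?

Volume = 7934.945 mm³

Profile (r,z), 5 vertices: (0.5,35.5) (1,16.5) (8.5,6.5) (19.5,6) (16,12)
edge 0: (0.5,35.5)→(1,16.5)  cross = 0.5·16.5 − 1·35.5 = -27.2500; (r_i+r_j)·cross = 1.5·-27.2500 = -40.8750
edge 1: (1,16.5)→(8.5,6.5)  cross = 1·6.5 − 8.5·16.5 = -133.7500; (r_i+r_j)·cross = 9.5·-133.7500 = -1270.6250
edge 2: (8.5,6.5)→(19.5,6)  cross = 8.5·6 − 19.5·6.5 = -75.7500; (r_i+r_j)·cross = 28·-75.7500 = -2121.0000
edge 3: (19.5,6)→(16,12)  cross = 19.5·12 − 16·6 = 138.0000; (r_i+r_j)·cross = 35.5·138.0000 = 4899.0000
edge 4: (16,12)→(0.5,35.5)  cross = 16·35.5 − 0.5·12 = 562.0000; (r_i+r_j)·cross = 16.5·562.0000 = 9273.0000
Σcross = 463.2500 → A = |Σcross|/2 = 231.6250 mm²
Σ(r_i+r_j)·cross = 10739.5000 → first moment M = |Σ|/6 = 1789.9167
R_c = M/A = 1789.9167/231.6250 = 7.7276 mm
θ = 254° = 4.433136 rad
V = θ·R_c·A = 4.433136·7.7276·231.6250 = 7934.945 mm³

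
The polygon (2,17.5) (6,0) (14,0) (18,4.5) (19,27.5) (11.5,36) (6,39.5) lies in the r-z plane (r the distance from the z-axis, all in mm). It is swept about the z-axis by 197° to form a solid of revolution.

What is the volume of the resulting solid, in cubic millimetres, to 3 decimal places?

Profile (r,z), 7 vertices: (2,17.5) (6,0) (14,0) (18,4.5) (19,27.5) (11.5,36) (6,39.5)
edge 0: (2,17.5)→(6,0)  cross = 2·0 − 6·17.5 = -105.0000; (r_i+r_j)·cross = 8·-105.0000 = -840.0000
edge 1: (6,0)→(14,0)  cross = 6·0 − 14·0 = 0.0000; (r_i+r_j)·cross = 20·0.0000 = 0.0000
edge 2: (14,0)→(18,4.5)  cross = 14·4.5 − 18·0 = 63.0000; (r_i+r_j)·cross = 32·63.0000 = 2016.0000
edge 3: (18,4.5)→(19,27.5)  cross = 18·27.5 − 19·4.5 = 409.5000; (r_i+r_j)·cross = 37·409.5000 = 15151.5000
edge 4: (19,27.5)→(11.5,36)  cross = 19·36 − 11.5·27.5 = 367.7500; (r_i+r_j)·cross = 30.5·367.7500 = 11216.3750
edge 5: (11.5,36)→(6,39.5)  cross = 11.5·39.5 − 6·36 = 238.2500; (r_i+r_j)·cross = 17.5·238.2500 = 4169.3750
edge 6: (6,39.5)→(2,17.5)  cross = 6·17.5 − 2·39.5 = 26.0000; (r_i+r_j)·cross = 8·26.0000 = 208.0000
Σcross = 999.5000 → A = |Σcross|/2 = 499.7500 mm²
Σ(r_i+r_j)·cross = 31921.2500 → first moment M = |Σ|/6 = 5320.2083
R_c = M/A = 5320.2083/499.7500 = 10.6457 mm
θ = 197° = 3.438299 rad
V = θ·R_c·A = 3.438299·10.6457·499.7500 = 18292.465 mm³

Volume = 18292.465 mm³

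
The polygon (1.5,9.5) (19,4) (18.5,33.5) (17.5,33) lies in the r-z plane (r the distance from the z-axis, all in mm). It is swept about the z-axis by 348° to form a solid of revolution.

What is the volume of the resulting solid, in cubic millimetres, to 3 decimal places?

Volume = 20861.039 mm³

Profile (r,z), 4 vertices: (1.5,9.5) (19,4) (18.5,33.5) (17.5,33)
edge 0: (1.5,9.5)→(19,4)  cross = 1.5·4 − 19·9.5 = -174.5000; (r_i+r_j)·cross = 20.5·-174.5000 = -3577.2500
edge 1: (19,4)→(18.5,33.5)  cross = 19·33.5 − 18.5·4 = 562.5000; (r_i+r_j)·cross = 37.5·562.5000 = 21093.7500
edge 2: (18.5,33.5)→(17.5,33)  cross = 18.5·33 − 17.5·33.5 = 24.2500; (r_i+r_j)·cross = 36·24.2500 = 873.0000
edge 3: (17.5,33)→(1.5,9.5)  cross = 17.5·9.5 − 1.5·33 = 116.7500; (r_i+r_j)·cross = 19·116.7500 = 2218.2500
Σcross = 529.0000 → A = |Σcross|/2 = 264.5000 mm²
Σ(r_i+r_j)·cross = 20607.7500 → first moment M = |Σ|/6 = 3434.6250
R_c = M/A = 3434.6250/264.5000 = 12.9853 mm
θ = 348° = 6.073746 rad
V = θ·R_c·A = 6.073746·12.9853·264.5000 = 20861.039 mm³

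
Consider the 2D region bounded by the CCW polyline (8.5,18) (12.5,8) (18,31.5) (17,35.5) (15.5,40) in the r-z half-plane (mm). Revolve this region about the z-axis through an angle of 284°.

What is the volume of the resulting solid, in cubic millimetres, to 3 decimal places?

Volume = 8836.000 mm³

Profile (r,z), 5 vertices: (8.5,18) (12.5,8) (18,31.5) (17,35.5) (15.5,40)
edge 0: (8.5,18)→(12.5,8)  cross = 8.5·8 − 12.5·18 = -157.0000; (r_i+r_j)·cross = 21·-157.0000 = -3297.0000
edge 1: (12.5,8)→(18,31.5)  cross = 12.5·31.5 − 18·8 = 249.7500; (r_i+r_j)·cross = 30.5·249.7500 = 7617.3750
edge 2: (18,31.5)→(17,35.5)  cross = 18·35.5 − 17·31.5 = 103.5000; (r_i+r_j)·cross = 35·103.5000 = 3622.5000
edge 3: (17,35.5)→(15.5,40)  cross = 17·40 − 15.5·35.5 = 129.7500; (r_i+r_j)·cross = 32.5·129.7500 = 4216.8750
edge 4: (15.5,40)→(8.5,18)  cross = 15.5·18 − 8.5·40 = -61.0000; (r_i+r_j)·cross = 24·-61.0000 = -1464.0000
Σcross = 265.0000 → A = |Σcross|/2 = 132.5000 mm²
Σ(r_i+r_j)·cross = 10695.7500 → first moment M = |Σ|/6 = 1782.6250
R_c = M/A = 1782.6250/132.5000 = 13.4538 mm
θ = 284° = 4.956735 rad
V = θ·R_c·A = 4.956735·13.4538·132.5000 = 8836.000 mm³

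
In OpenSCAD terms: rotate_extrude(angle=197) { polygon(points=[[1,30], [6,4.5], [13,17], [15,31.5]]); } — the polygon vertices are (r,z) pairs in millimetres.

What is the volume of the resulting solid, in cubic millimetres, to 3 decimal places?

Profile (r,z), 4 vertices: (1,30) (6,4.5) (13,17) (15,31.5)
edge 0: (1,30)→(6,4.5)  cross = 1·4.5 − 6·30 = -175.5000; (r_i+r_j)·cross = 7·-175.5000 = -1228.5000
edge 1: (6,4.5)→(13,17)  cross = 6·17 − 13·4.5 = 43.5000; (r_i+r_j)·cross = 19·43.5000 = 826.5000
edge 2: (13,17)→(15,31.5)  cross = 13·31.5 − 15·17 = 154.5000; (r_i+r_j)·cross = 28·154.5000 = 4326.0000
edge 3: (15,31.5)→(1,30)  cross = 15·30 − 1·31.5 = 418.5000; (r_i+r_j)·cross = 16·418.5000 = 6696.0000
Σcross = 441.0000 → A = |Σcross|/2 = 220.5000 mm²
Σ(r_i+r_j)·cross = 10620.0000 → first moment M = |Σ|/6 = 1770.0000
R_c = M/A = 1770.0000/220.5000 = 8.0272 mm
θ = 197° = 3.438299 rad
V = θ·R_c·A = 3.438299·8.0272·220.5000 = 6085.789 mm³

Volume = 6085.789 mm³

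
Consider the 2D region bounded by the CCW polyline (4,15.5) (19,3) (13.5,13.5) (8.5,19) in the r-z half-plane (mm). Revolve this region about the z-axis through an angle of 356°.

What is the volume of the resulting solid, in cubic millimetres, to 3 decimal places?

Profile (r,z), 4 vertices: (4,15.5) (19,3) (13.5,13.5) (8.5,19)
edge 0: (4,15.5)→(19,3)  cross = 4·3 − 19·15.5 = -282.5000; (r_i+r_j)·cross = 23·-282.5000 = -6497.5000
edge 1: (19,3)→(13.5,13.5)  cross = 19·13.5 − 13.5·3 = 216.0000; (r_i+r_j)·cross = 32.5·216.0000 = 7020.0000
edge 2: (13.5,13.5)→(8.5,19)  cross = 13.5·19 − 8.5·13.5 = 141.7500; (r_i+r_j)·cross = 22·141.7500 = 3118.5000
edge 3: (8.5,19)→(4,15.5)  cross = 8.5·15.5 − 4·19 = 55.7500; (r_i+r_j)·cross = 12.5·55.7500 = 696.8750
Σcross = 131.0000 → A = |Σcross|/2 = 65.5000 mm²
Σ(r_i+r_j)·cross = 4337.8750 → first moment M = |Σ|/6 = 722.9792
R_c = M/A = 722.9792/65.5000 = 11.0378 mm
θ = 356° = 6.213372 rad
V = θ·R_c·A = 6.213372·11.0378·65.5000 = 4492.139 mm³

Volume = 4492.139 mm³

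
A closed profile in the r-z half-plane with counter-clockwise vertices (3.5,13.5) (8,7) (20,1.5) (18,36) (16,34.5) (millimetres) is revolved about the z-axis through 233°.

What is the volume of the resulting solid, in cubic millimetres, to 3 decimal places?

Profile (r,z), 5 vertices: (3.5,13.5) (8,7) (20,1.5) (18,36) (16,34.5)
edge 0: (3.5,13.5)→(8,7)  cross = 3.5·7 − 8·13.5 = -83.5000; (r_i+r_j)·cross = 11.5·-83.5000 = -960.2500
edge 1: (8,7)→(20,1.5)  cross = 8·1.5 − 20·7 = -128.0000; (r_i+r_j)·cross = 28·-128.0000 = -3584.0000
edge 2: (20,1.5)→(18,36)  cross = 20·36 − 18·1.5 = 693.0000; (r_i+r_j)·cross = 38·693.0000 = 26334.0000
edge 3: (18,36)→(16,34.5)  cross = 18·34.5 − 16·36 = 45.0000; (r_i+r_j)·cross = 34·45.0000 = 1530.0000
edge 4: (16,34.5)→(3.5,13.5)  cross = 16·13.5 − 3.5·34.5 = 95.2500; (r_i+r_j)·cross = 19.5·95.2500 = 1857.3750
Σcross = 621.7500 → A = |Σcross|/2 = 310.8750 mm²
Σ(r_i+r_j)·cross = 25177.1250 → first moment M = |Σ|/6 = 4196.1875
R_c = M/A = 4196.1875/310.8750 = 13.4980 mm
θ = 233° = 4.066617 rad
V = θ·R_c·A = 4.066617·13.4980·310.8750 = 17064.288 mm³

Volume = 17064.288 mm³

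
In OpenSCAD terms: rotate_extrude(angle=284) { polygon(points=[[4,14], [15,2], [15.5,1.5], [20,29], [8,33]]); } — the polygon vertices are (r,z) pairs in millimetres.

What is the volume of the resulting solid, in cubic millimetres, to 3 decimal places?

Profile (r,z), 5 vertices: (4,14) (15,2) (15.5,1.5) (20,29) (8,33)
edge 0: (4,14)→(15,2)  cross = 4·2 − 15·14 = -202.0000; (r_i+r_j)·cross = 19·-202.0000 = -3838.0000
edge 1: (15,2)→(15.5,1.5)  cross = 15·1.5 − 15.5·2 = -8.5000; (r_i+r_j)·cross = 30.5·-8.5000 = -259.2500
edge 2: (15.5,1.5)→(20,29)  cross = 15.5·29 − 20·1.5 = 419.5000; (r_i+r_j)·cross = 35.5·419.5000 = 14892.2500
edge 3: (20,29)→(8,33)  cross = 20·33 − 8·29 = 428.0000; (r_i+r_j)·cross = 28·428.0000 = 11984.0000
edge 4: (8,33)→(4,14)  cross = 8·14 − 4·33 = -20.0000; (r_i+r_j)·cross = 12·-20.0000 = -240.0000
Σcross = 617.0000 → A = |Σcross|/2 = 308.5000 mm²
Σ(r_i+r_j)·cross = 22539.0000 → first moment M = |Σ|/6 = 3756.5000
R_c = M/A = 3756.5000/308.5000 = 12.1767 mm
θ = 284° = 4.956735 rad
V = θ·R_c·A = 4.956735·12.1767·308.5000 = 18619.975 mm³

Volume = 18619.975 mm³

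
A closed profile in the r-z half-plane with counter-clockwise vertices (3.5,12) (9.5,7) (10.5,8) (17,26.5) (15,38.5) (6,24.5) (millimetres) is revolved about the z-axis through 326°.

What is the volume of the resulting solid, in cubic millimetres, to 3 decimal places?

Profile (r,z), 6 vertices: (3.5,12) (9.5,7) (10.5,8) (17,26.5) (15,38.5) (6,24.5)
edge 0: (3.5,12)→(9.5,7)  cross = 3.5·7 − 9.5·12 = -89.5000; (r_i+r_j)·cross = 13·-89.5000 = -1163.5000
edge 1: (9.5,7)→(10.5,8)  cross = 9.5·8 − 10.5·7 = 2.5000; (r_i+r_j)·cross = 20·2.5000 = 50.0000
edge 2: (10.5,8)→(17,26.5)  cross = 10.5·26.5 − 17·8 = 142.2500; (r_i+r_j)·cross = 27.5·142.2500 = 3911.8750
edge 3: (17,26.5)→(15,38.5)  cross = 17·38.5 − 15·26.5 = 257.0000; (r_i+r_j)·cross = 32·257.0000 = 8224.0000
edge 4: (15,38.5)→(6,24.5)  cross = 15·24.5 − 6·38.5 = 136.5000; (r_i+r_j)·cross = 21·136.5000 = 2866.5000
edge 5: (6,24.5)→(3.5,12)  cross = 6·12 − 3.5·24.5 = -13.7500; (r_i+r_j)·cross = 9.5·-13.7500 = -130.6250
Σcross = 435.0000 → A = |Σcross|/2 = 217.5000 mm²
Σ(r_i+r_j)·cross = 13758.2500 → first moment M = |Σ|/6 = 2293.0417
R_c = M/A = 2293.0417/217.5000 = 10.5427 mm
θ = 326° = 5.689773 rad
V = θ·R_c·A = 5.689773·10.5427·217.5000 = 13046.887 mm³

Volume = 13046.887 mm³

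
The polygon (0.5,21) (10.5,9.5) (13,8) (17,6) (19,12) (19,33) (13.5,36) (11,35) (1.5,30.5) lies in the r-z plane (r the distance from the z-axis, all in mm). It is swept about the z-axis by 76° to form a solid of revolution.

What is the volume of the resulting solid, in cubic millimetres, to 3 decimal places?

Profile (r,z), 9 vertices: (0.5,21) (10.5,9.5) (13,8) (17,6) (19,12) (19,33) (13.5,36) (11,35) (1.5,30.5)
edge 0: (0.5,21)→(10.5,9.5)  cross = 0.5·9.5 − 10.5·21 = -215.7500; (r_i+r_j)·cross = 11·-215.7500 = -2373.2500
edge 1: (10.5,9.5)→(13,8)  cross = 10.5·8 − 13·9.5 = -39.5000; (r_i+r_j)·cross = 23.5·-39.5000 = -928.2500
edge 2: (13,8)→(17,6)  cross = 13·6 − 17·8 = -58.0000; (r_i+r_j)·cross = 30·-58.0000 = -1740.0000
edge 3: (17,6)→(19,12)  cross = 17·12 − 19·6 = 90.0000; (r_i+r_j)·cross = 36·90.0000 = 3240.0000
edge 4: (19,12)→(19,33)  cross = 19·33 − 19·12 = 399.0000; (r_i+r_j)·cross = 38·399.0000 = 15162.0000
edge 5: (19,33)→(13.5,36)  cross = 19·36 − 13.5·33 = 238.5000; (r_i+r_j)·cross = 32.5·238.5000 = 7751.2500
edge 6: (13.5,36)→(11,35)  cross = 13.5·35 − 11·36 = 76.5000; (r_i+r_j)·cross = 24.5·76.5000 = 1874.2500
edge 7: (11,35)→(1.5,30.5)  cross = 11·30.5 − 1.5·35 = 283.0000; (r_i+r_j)·cross = 12.5·283.0000 = 3537.5000
edge 8: (1.5,30.5)→(0.5,21)  cross = 1.5·21 − 0.5·30.5 = 16.2500; (r_i+r_j)·cross = 2·16.2500 = 32.5000
Σcross = 790.0000 → A = |Σcross|/2 = 395.0000 mm²
Σ(r_i+r_j)·cross = 26556.0000 → first moment M = |Σ|/6 = 4426.0000
R_c = M/A = 4426.0000/395.0000 = 11.2051 mm
θ = 76° = 1.326450 rad
V = θ·R_c·A = 1.326450·11.2051·395.0000 = 5870.869 mm³

Volume = 5870.869 mm³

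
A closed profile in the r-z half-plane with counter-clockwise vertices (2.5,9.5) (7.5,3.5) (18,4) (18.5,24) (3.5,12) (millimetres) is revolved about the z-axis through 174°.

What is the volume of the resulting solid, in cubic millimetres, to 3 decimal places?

Volume = 7418.068 mm³

Profile (r,z), 5 vertices: (2.5,9.5) (7.5,3.5) (18,4) (18.5,24) (3.5,12)
edge 0: (2.5,9.5)→(7.5,3.5)  cross = 2.5·3.5 − 7.5·9.5 = -62.5000; (r_i+r_j)·cross = 10·-62.5000 = -625.0000
edge 1: (7.5,3.5)→(18,4)  cross = 7.5·4 − 18·3.5 = -33.0000; (r_i+r_j)·cross = 25.5·-33.0000 = -841.5000
edge 2: (18,4)→(18.5,24)  cross = 18·24 − 18.5·4 = 358.0000; (r_i+r_j)·cross = 36.5·358.0000 = 13067.0000
edge 3: (18.5,24)→(3.5,12)  cross = 18.5·12 − 3.5·24 = 138.0000; (r_i+r_j)·cross = 22·138.0000 = 3036.0000
edge 4: (3.5,12)→(2.5,9.5)  cross = 3.5·9.5 − 2.5·12 = 3.2500; (r_i+r_j)·cross = 6·3.2500 = 19.5000
Σcross = 403.7500 → A = |Σcross|/2 = 201.8750 mm²
Σ(r_i+r_j)·cross = 14656.0000 → first moment M = |Σ|/6 = 2442.6667
R_c = M/A = 2442.6667/201.8750 = 12.0999 mm
θ = 174° = 3.036873 rad
V = θ·R_c·A = 3.036873·12.0999·201.8750 = 7418.068 mm³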